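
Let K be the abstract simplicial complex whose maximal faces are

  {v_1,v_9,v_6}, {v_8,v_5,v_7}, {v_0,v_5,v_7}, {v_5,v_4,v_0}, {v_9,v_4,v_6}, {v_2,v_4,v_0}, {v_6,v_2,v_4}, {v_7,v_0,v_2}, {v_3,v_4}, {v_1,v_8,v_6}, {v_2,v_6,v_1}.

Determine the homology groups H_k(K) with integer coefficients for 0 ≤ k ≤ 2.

H_0 = Z,  H_1 = Z,  H_2 = 0.

Order the vertices as v_0 < v_1 < v_2 < v_3 < v_4 < v_5 < v_6 < v_7 < v_8 < v_9. Listing each simplex with vertices in this order, K has dimension 2 with simplices:

  0-simplices (10): [v_0], [v_1], [v_2], [v_3], [v_4], [v_5], [v_6], [v_7], [v_8], [v_9]
  1-simplices (20): (20 of them)
  2-simplices (10): [v_0,v_2,v_4], [v_0,v_2,v_7], [v_0,v_4,v_5], [v_0,v_5,v_7], [v_1,v_2,v_6], [v_1,v_6,v_8], [v_1,v_6,v_9], [v_2,v_4,v_6], [v_4,v_6,v_9], [v_5,v_7,v_8]

so the chain groups are C_0 ≅ Z^10, C_1 ≅ Z^20, C_2 ≅ Z^10.

∂_1: C_1 → C_0 maps an edge to its endpoints' difference, ∂[p,q] = q − p.
This gives a 10×20 integer matrix of rank 9; reducing to Smith normal form yields diagonal entries (1,1,1,1,1,1,1,1,1).

∂_2: C_2 → C_1 sends each 2-simplex [p,q,r] to [q,r] − [p,r] + [p,q]. For instance
  ∂[v_0,v_2,v_7] = [v_2,v_7] − [v_0,v_7] + [v_0,v_2],
  ∂[v_0,v_2,v_4] = [v_2,v_4] − [v_0,v_4] + [v_0,v_2].
The 20×10 boundary matrix has rank 10 and Smith normal form diag(1,1,1,1,1,1,1,1,1,1).

Reading off H_k = ker ∂_k / im ∂_{k+1}:

  H_0: rank C_0 − rank ∂_1 = 10 − 9 = 1, and the invariant factors of ∂_1 are all 1, so H_0 = Z.
  H_1: rank ker ∂_1 − rank ∂_2 = (20 − 9) − 10 = 1, and the invariant factors of ∂_2 are all 1, so H_1 = Z.
  H_2: rank ker ∂_2 − rank ∂_3 = (10 − 10) − 0 = 0, and there is no ∂_3, so H_2 = 0.

As a check, the Euler characteristic is 10 − 20 + 10 = 0, which agrees with 1 − 1 + 0 = 0.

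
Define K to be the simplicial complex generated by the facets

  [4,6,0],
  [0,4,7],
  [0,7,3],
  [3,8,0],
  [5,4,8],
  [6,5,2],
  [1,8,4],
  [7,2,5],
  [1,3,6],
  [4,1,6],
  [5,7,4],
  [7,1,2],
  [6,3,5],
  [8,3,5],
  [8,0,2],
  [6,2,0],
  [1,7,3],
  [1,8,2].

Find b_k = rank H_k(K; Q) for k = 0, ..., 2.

Order the vertices as 0 < 1 < 2 < 3 < 4 < 5 < 6 < 7 < 8. Listing each simplex with vertices in this order, K has dimension 2 with simplices:

  0-simplices (9): [0], [1], [2], [3], [4], [5], [6], [7], [8]
  1-simplices (27): (27 of them)
  2-simplices (18): [0,2,6], [0,2,8], [0,3,7], [0,3,8], [0,4,6], [0,4,7], [1,2,7], [1,2,8], [1,3,6], [1,3,7], [1,4,6], [1,4,8], [2,5,6], [2,5,7], [3,5,6], [3,5,8], [4,5,7], [4,5,8]

giving chain groups C_0 ≅ Z^9, C_1 ≅ Z^27, C_2 ≅ Z^18.

Boundary ∂_1: C_1 → C_0 is given by ∂[p,q] = [q] − [p]. For instance
  ∂[2,7] = [7] − [2].
The resulting 9×27 matrix has rank 8, and its Smith normal form has invariant factors (1,1,1,1,1,1,1,1).

Boundary ∂_2: C_2 → C_1 maps a triangle to the signed sum of its edges. For instance
  ∂[0,3,8] = [3,8] − [0,8] + [0,3],
  ∂[4,5,8] = [5,8] − [4,8] + [4,5].
As a 27×18 matrix over Z this has rank 17, with invariant factors (1,1,1,1,1,1,1,1,1,1,1,1,1,1,1,1,1).

Reading off H_k = ker ∂_k / im ∂_{k+1}:

  H_0: rank C_0 − rank ∂_1 = 9 − 8 = 1, and the invariant factors of ∂_1 are all 1, so H_0 ≅ Z.
  H_1: rank ker ∂_1 − rank ∂_2 = (27 − 8) − 17 = 2, and the invariant factors of ∂_2 are all 1, so H_1 ≅ Z^2.
  H_2: rank ker ∂_2 − rank ∂_3 = (18 − 17) − 0 = 1, and there is no ∂_3, so H_2 ≅ Z.

As a check, the Euler characteristic is 9 − 27 + 18 = 0, which agrees with 1 − 2 + 1 = 0.

Hence the Betti numbers are b_0 = 1, b_1 = 2, b_2 = 1.

b_0 = 1, b_1 = 2, b_2 = 1.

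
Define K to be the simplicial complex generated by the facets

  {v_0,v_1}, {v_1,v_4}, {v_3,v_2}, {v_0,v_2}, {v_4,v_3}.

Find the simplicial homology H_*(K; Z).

We work with the vertex ordering v_0 < v_1 < v_2 < v_3 < v_4. The simplices of K, each written with vertices in increasing order, are:

  0-simplices (5): [v_0], [v_1], [v_2], [v_3], [v_4]
  1-simplices (5): [v_0,v_1], [v_0,v_2], [v_1,v_4], [v_2,v_3], [v_3,v_4]

Hence C_0 ≅ Z^5, C_1 ≅ Z^5.

The boundary map ∂_1: C_1 → C_0 is given by ∂[p,q] = [q] − [p]. For instance
  ∂[v_1,v_4] = [v_4] − [v_1].
The 5×5 boundary matrix has rank 4 and Smith normal form diag(1,1,1,1).

Reading off H_k = ker ∂_k / im ∂_{k+1}:

  H_0: rank C_0 − rank ∂_1 = 5 − 4 = 1, and the invariant factors of ∂_1 are all 1, so H_0 = Z.
  H_1: rank ker ∂_1 − rank ∂_2 = (5 − 4) − 0 = 1, and there is no ∂_2, so H_1 = Z.

H_0 = Z,  H_1 = Z.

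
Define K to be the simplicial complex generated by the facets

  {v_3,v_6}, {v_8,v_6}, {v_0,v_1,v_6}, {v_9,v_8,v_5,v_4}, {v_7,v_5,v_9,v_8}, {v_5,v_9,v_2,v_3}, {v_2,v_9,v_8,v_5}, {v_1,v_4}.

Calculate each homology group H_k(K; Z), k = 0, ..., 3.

H_0 = Z,  H_1 = Z^2,  H_2 = 0,  H_3 = 0.

K has 10 vertices, 21 edges, 14 triangles, 4 3-simplices.
rank ∂_0 = 0, rank ∂_1 = 9 ⇒ b_0 = 10 − 0 − 9 = 1; all invariant factors of ∂_1 are 1 so no torsion. So H_0 = Z.
rank ∂_1 = 9, rank ∂_2 = 10 ⇒ b_1 = 21 − 9 − 10 = 2; all invariant factors of ∂_2 are 1 so no torsion. So H_1 = Z^2.
rank ∂_2 = 10, rank ∂_3 = 4 ⇒ b_2 = 14 − 10 − 4 = 0; all invariant factors of ∂_3 are 1 so no torsion. So H_2 = 0.
rank ∂_3 = 4, rank ∂_4 = 0 ⇒ b_3 = 4 − 4 − 0 = 0. So H_3 = 0.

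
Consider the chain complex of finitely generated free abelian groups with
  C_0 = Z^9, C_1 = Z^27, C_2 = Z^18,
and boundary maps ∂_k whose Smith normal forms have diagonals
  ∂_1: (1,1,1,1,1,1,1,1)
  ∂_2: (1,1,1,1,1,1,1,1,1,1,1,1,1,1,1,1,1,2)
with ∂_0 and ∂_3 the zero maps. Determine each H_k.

H_0: b_0 = 9 − 0 − 8 = 1; torsion from ∂_1 factors > 1: none. So H_0 ≅ Z.
H_1: b_1 = 27 − 8 − 18 = 1; torsion from ∂_2 factors > 1: [2]. So H_1 ≅ Z ⊕ Z/2.
H_2: b_2 = 18 − 18 − 0 = 0; torsion from ∂_3 factors > 1: none. So H_2 ≅ 0.

H_0 ≅ Z,  H_1 ≅ Z ⊕ Z/2,  H_2 = 0.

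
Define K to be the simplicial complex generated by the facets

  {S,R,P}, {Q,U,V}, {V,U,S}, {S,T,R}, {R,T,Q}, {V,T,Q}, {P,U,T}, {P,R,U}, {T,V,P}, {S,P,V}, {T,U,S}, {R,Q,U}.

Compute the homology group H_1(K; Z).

Take the total order P < Q < R < S < T < U < V on the vertex set. Then K (dimension 2) consists of the simplices:

  0-simplices (7): P, Q, R, S, T, U, V
  1-simplices (18): PR, PS, PT, PU, PV, QR, QT, QU, QV, RS, RT, RU, ST, SU, SV, TU, TV, UV
  2-simplices (12): PRS, PRU, PSV, PTU, PTV, QRT, QRU, QTV, QUV, RST, STU, SUV

giving chain groups C_0 ≅ Z^7, C_1 ≅ Z^18, C_2 ≅ Z^12.

∂_1: C_1 → C_0 maps an edge to its endpoints' difference, ∂[p,q] = q − p. For instance
  ∂ST = T − S.
As a 7×18 matrix over Z this has rank 6, with invariant factors (1,1,1,1,1,1).

∂_2: C_2 → C_1 maps a triangle to the signed sum of its edges. For instance
  ∂QRU = RU − QU + QR,
  ∂PRU = RU − PU + PR.
As a 18×12 matrix over Z this has rank 12, with invariant factors (1,1,1,1,1,1,1,1,1,1,1,2).

Reading off H_k = ker ∂_k / im ∂_{k+1}:

  H_1: rank ker ∂_1 − rank ∂_2 = (18 − 6) − 12 = 0, and ∂_2 has invariant factor 2 > 1, so H_1 = Z/2.

(K is a triangulation of the real projective plane RP^2.)

H_1 ≅ Z/2.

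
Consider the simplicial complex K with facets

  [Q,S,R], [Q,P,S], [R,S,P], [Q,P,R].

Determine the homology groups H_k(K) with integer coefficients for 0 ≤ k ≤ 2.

K has 4 vertices, 6 edges, 4 triangles.
rank ∂_0 = 0, rank ∂_1 = 3 ⇒ b_0 = 4 − 0 − 3 = 1; all invariant factors of ∂_1 are 1 so no torsion. So H_0 = Z.
rank ∂_1 = 3, rank ∂_2 = 3 ⇒ b_1 = 6 − 3 − 3 = 0; all invariant factors of ∂_2 are 1 so no torsion. So H_1 = 0.
rank ∂_2 = 3, rank ∂_3 = 0 ⇒ b_2 = 4 − 3 − 0 = 1. So H_2 = Z.

H_0 = Z,  H_1 = 0,  H_2 = Z.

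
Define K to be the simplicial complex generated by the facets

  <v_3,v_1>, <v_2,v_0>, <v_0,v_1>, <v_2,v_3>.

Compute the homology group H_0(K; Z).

H_0 = Z.

Fix the vertex order v_0 < v_1 < v_2 < v_3 and write every simplex with vertices in increasing order. Then dim K = 1 and the simplices of K are:

  0-simplices (4): [v_0], [v_1], [v_2], [v_3]
  1-simplices (4): [v_0,v_1], [v_0,v_2], [v_1,v_3], [v_2,v_3]

so the chain groups are C_0 ≅ Z^4, C_1 ≅ Z^4.

The boundary map ∂_1: C_1 → C_0 maps an edge to its endpoints' difference, ∂[p,q] = q − p.
As a 4×4 matrix over Z this has rank 3, with invariant factors (1,1,1).

From H_k ≅ ker(∂_k) / im(∂_{k+1}) we obtain:

  H_0: rank C_0 − rank ∂_1 = 4 − 3 = 1, and the invariant factors of ∂_1 are all 1, so H_0 = Z.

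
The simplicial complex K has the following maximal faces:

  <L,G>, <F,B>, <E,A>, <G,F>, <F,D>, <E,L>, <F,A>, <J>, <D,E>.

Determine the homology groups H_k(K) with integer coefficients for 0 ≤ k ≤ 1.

H_0 = Z^2,  H_1 = Z^2.

Take the total order A < B < D < E < F < G < J < L on the vertex set. Then K (dimension 1) consists of the simplices:

  0-simplices (8): A, B, D, E, F, G, J, L
  1-simplices (8): AE, AF, BF, DE, DF, EL, FG, GL

so the chain groups are C_0 ≅ Z^8, C_1 ≅ Z^8.

Boundary ∂_1: C_1 → C_0 sends each edge [p,q] (with p < q) to q − p.
The 8×8 boundary matrix has rank 6 and Smith normal form diag(1,1,1,1,1,1).

Computing H_k = (kernel of ∂_k) / (image of ∂_{k+1}):

  H_0: rank C_0 − rank ∂_1 = 8 − 6 = 2, and the invariant factors of ∂_1 are all 1, so H_0 = Z^2.
  H_1: rank ker ∂_1 − rank ∂_2 = (8 − 6) − 0 = 2, and there is no ∂_2, so H_1 = Z^2.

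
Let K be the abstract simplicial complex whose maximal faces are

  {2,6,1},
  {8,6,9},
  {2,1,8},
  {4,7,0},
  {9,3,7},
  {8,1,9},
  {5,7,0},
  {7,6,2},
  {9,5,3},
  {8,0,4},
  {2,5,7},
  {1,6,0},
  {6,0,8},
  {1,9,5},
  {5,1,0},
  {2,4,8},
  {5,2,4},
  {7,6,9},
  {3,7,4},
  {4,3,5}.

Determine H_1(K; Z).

Order the vertices as 0 < 1 < 2 < 3 < 4 < 5 < 6 < 7 < 8 < 9. Listing each simplex with vertices in this order, K has dimension 2 with simplices:

  0-simplices (10): [0], [1], [2], [3], [4], [5], [6], [7], [8], [9]
  1-simplices (30): (30 of them)
  2-simplices (20): (20 of them)

so the chain groups are C_0 ≅ Z^10, C_1 ≅ Z^30, C_2 ≅ Z^20.

The boundary map ∂_1: C_1 → C_0 sends each edge [p,q] (with p < q) to q − p. For instance
  ∂[4,7] = [7] − [4].
This gives a 10×30 integer matrix of rank 9; reducing to Smith normal form yields diagonal entries (1,1,1,1,1,1,1,1,1).

∂_2: C_2 → C_1 sends each 2-simplex [p,q,r] to [q,r] − [p,r] + [p,q]. For instance
  ∂[0,4,8] = [4,8] − [0,8] + [0,4],
  ∂[1,5,9] = [5,9] − [1,9] + [1,5].
As a 30×20 matrix over Z this has rank 20, with invariant factors (1,1,1,1,1,1,1,1,1,1,1,1,1,1,1,1,1,1,1,2).

Reading off H_k = ker ∂_k / im ∂_{k+1}:

  H_1: rank ker ∂_1 − rank ∂_2 = (30 − 9) − 20 = 1, and ∂_2 has invariant factor 2 > 1, so H_1 ≅ Z ⊕ Z_2.

H_1 ≅ Z ⊕ Z_2.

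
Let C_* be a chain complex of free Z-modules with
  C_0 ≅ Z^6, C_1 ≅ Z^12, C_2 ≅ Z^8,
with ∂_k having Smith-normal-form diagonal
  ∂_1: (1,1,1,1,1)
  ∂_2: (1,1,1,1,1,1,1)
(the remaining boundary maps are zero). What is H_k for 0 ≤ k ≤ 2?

H_0 = Z,  H_1 = 0,  H_2 = Z.

H_0: b_0 = 6 − 0 − 5 = 1; torsion from ∂_1 factors > 1: none. So H_0 = Z.
H_1: b_1 = 12 − 5 − 7 = 0; torsion from ∂_2 factors > 1: none. So H_1 = 0.
H_2: b_2 = 8 − 7 − 0 = 1; torsion from ∂_3 factors > 1: none. So H_2 = Z.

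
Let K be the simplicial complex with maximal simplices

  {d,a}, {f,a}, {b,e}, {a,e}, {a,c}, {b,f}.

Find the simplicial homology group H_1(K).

Take the total order a < b < c < d < e < f on the vertex set. Then K (dimension 1) consists of the simplices:

  0-simplices (6): a, b, c, d, e, f
  1-simplices (6): ac, ad, ae, af, be, bf

so the chain groups are C_0 ≅ Z^6, C_1 ≅ Z^6.

Boundary ∂_1: C_1 → C_0 is given by ∂[p,q] = [q] − [p]. For instance
  ∂ad = d − a.
This gives a 6×6 integer matrix of rank 5; reducing to Smith normal form yields diagonal entries (1,1,1,1,1).

Computing H_k = (kernel of ∂_k) / (image of ∂_{k+1}):

  H_1: rank ker ∂_1 − rank ∂_2 = (6 − 5) − 0 = 1, and there is no ∂_2, so H_1 = Z.

H_1 ≅ Z.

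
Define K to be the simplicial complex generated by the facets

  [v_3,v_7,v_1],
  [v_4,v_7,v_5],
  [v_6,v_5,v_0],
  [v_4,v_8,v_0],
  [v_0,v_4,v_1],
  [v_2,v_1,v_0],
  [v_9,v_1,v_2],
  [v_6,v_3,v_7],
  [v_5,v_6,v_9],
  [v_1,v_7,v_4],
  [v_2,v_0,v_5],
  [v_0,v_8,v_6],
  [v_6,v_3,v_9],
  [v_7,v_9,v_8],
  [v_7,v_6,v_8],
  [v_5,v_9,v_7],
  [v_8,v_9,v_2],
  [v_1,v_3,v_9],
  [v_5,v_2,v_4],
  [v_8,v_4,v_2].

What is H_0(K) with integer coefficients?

H_0 = Z.

K has 10 vertices, 30 edges, 20 triangles.
rank ∂_0 = 0, rank ∂_1 = 9 ⇒ b_0 = 10 − 0 − 9 = 1; all invariant factors of ∂_1 are 1 so no torsion. So H_0 = Z.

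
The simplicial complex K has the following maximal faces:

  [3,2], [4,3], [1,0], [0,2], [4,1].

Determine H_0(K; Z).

H_0 = Z.

Order the vertices as 0 < 1 < 2 < 3 < 4. Listing each simplex with vertices in this order, K has dimension 1 with simplices:

  0-simplices (5): [0], [1], [2], [3], [4]
  1-simplices (5): [0,1], [0,2], [1,4], [2,3], [3,4]

Hence C_0 ≅ Z^5, C_1 ≅ Z^5.

∂_1: C_1 → C_0 sends each edge [p,q] (with p < q) to q − p. For instance
  ∂[0,2] = [2] − [0].
This gives a 5×5 integer matrix of rank 4; reducing to Smith normal form yields diagonal entries (1,1,1,1).

From H_k ≅ ker(∂_k) / im(∂_{k+1}) we obtain:

  H_0: rank C_0 − rank ∂_1 = 5 − 4 = 1, and the invariant factors of ∂_1 are all 1, so H_0 = Z.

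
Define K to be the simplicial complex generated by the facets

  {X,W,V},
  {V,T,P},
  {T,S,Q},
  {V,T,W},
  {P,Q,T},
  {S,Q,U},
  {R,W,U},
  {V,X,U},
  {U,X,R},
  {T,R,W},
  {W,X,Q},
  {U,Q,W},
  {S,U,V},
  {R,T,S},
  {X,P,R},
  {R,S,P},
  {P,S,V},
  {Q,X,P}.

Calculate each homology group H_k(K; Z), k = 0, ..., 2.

Take the total order P < Q < R < S < T < U < V < W < X on the vertex set. Then K (dimension 2) consists of the simplices:

  0-simplices (9): P, Q, R, S, T, U, V, W, X
  1-simplices (27): PQ, PR, PS, PT, PV, PX, QS, QT, QU, QW, QX, RS, RT, RU, RW, RX, ST, SU, SV, TV, TW, UV, UW, UX, VW, VX, WX
  2-simplices (18): PQT, PQX, PRS, PRX, PSV, PTV, QST, QSU, QUW, QWX, RST, RTW, RUW, RUX, SUV, TVW, UVX, VWX

Hence C_0 ≅ Z^9, C_1 ≅ Z^27, C_2 ≅ Z^18.

The boundary map ∂_1: C_1 → C_0 is given by ∂[p,q] = [q] − [p]. For instance
  ∂TV = V − T.
As a 9×27 matrix over Z this has rank 8, with invariant factors (1,1,1,1,1,1,1,1).

∂_2: C_2 → C_1 maps a triangle to the signed sum of its edges. For instance
  ∂PRX = RX − PX + PR,
  ∂RUW = UW − RW + RU.
The resulting 27×18 matrix has rank 18, and its Smith normal form has invariant factors (1,1,1,1,1,1,1,1,1,1,1,1,1,1,1,1,1,2).

Reading off H_k = ker ∂_k / im ∂_{k+1}:

  H_0: rank C_0 − rank ∂_1 = 9 − 8 = 1, and the invariant factors of ∂_1 are all 1, so H_0 ≅ Z.
  H_1: rank ker ∂_1 − rank ∂_2 = (27 − 8) − 18 = 1, and ∂_2 has invariant factor 2 > 1, so H_1 ≅ Z ⊕ Z/2Z.
  H_2: rank ker ∂_2 − rank ∂_3 = (18 − 18) − 0 = 0, and there is no ∂_3, so H_2 ≅ 0.

H_0 ≅ Z,  H_1 ≅ Z ⊕ Z/2Z,  H_2 = 0.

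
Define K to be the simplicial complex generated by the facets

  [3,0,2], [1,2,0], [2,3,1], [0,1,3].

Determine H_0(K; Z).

Fix the vertex order 0 < 1 < 2 < 3 and write every simplex with vertices in increasing order. Then dim K = 2 and the simplices of K are:

  0-simplices (4): [0], [1], [2], [3]
  1-simplices (6): [0,1], [0,2], [0,3], [1,2], [1,3], [2,3]
  2-simplices (4): [0,1,2], [0,1,3], [0,2,3], [1,2,3]

Hence C_0 ≅ Z^4, C_1 ≅ Z^6, C_2 ≅ Z^4.

∂_1: C_1 → C_0 is given by ∂[p,q] = [q] − [p]. For instance
  ∂[0,3] = [3] − [0].
This gives a 4×6 integer matrix of rank 3; reducing to Smith normal form yields diagonal entries (1,1,1).

∂_2: C_2 → C_1 maps a triangle to the signed sum of its edges. For instance
  ∂[1,2,3] = [2,3] − [1,3] + [1,2],
  ∂[0,1,2] = [1,2] − [0,2] + [0,1].
The 6×4 boundary matrix has rank 3 and Smith normal form diag(1,1,1).

Reading off H_k = ker ∂_k / im ∂_{k+1}:

  H_0: rank C_0 − rank ∂_1 = 4 − 3 = 1, and the invariant factors of ∂_1 are all 1, so H_0 = Z.

(K is a triangulation of the 2-sphere S^2.)

H_0 = Z.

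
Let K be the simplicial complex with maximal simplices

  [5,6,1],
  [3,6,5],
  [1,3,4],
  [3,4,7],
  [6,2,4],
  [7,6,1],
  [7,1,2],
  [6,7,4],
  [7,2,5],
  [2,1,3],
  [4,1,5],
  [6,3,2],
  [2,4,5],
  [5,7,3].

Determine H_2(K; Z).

Order the vertices as 1 < 2 < 3 < 4 < 5 < 6 < 7. Listing each simplex with vertices in this order, K has dimension 2 with simplices:

  0-simplices (7): [1], [2], [3], [4], [5], [6], [7]
  1-simplices (21): [1,2], [1,3], [1,4], [1,5], [1,6], [1,7], [2,3], [2,4], [2,5], [2,6], [2,7], [3,4], [3,5], [3,6], [3,7], [4,5], [4,6], [4,7], [5,6], [5,7], [6,7]
  2-simplices (14): [1,2,3], [1,2,7], [1,3,4], [1,4,5], [1,5,6], [1,6,7], [2,3,6], [2,4,5], [2,4,6], [2,5,7], [3,4,7], [3,5,6], [3,5,7], [4,6,7]

so the chain groups are C_0 ≅ Z^7, C_1 ≅ Z^21, C_2 ≅ Z^14.

Boundary ∂_1: C_1 → C_0 maps an edge to its endpoints' difference, ∂[p,q] = q − p.
The 7×21 boundary matrix has rank 6 and Smith normal form diag(1,1,1,1,1,1).

The boundary map ∂_2: C_2 → C_1 acts by ∂[p,q,r] = [q,r] − [p,r] + [p,q]. For instance
  ∂[1,2,3] = [2,3] − [1,3] + [1,2],
  ∂[4,6,7] = [6,7] − [4,7] + [4,6].
As a 21×14 matrix over Z this has rank 13, with invariant factors (1,1,1,1,1,1,1,1,1,1,1,1,1).

Reading off H_k = ker ∂_k / im ∂_{k+1}:

  H_2: rank ker ∂_2 − rank ∂_3 = (14 − 13) − 0 = 1, and there is no ∂_3, so H_2 = Z.

H_2 = Z.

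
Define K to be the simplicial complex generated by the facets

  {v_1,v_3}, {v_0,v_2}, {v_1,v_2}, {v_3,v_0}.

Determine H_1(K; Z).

H_1 ≅ Z.

Order the vertices as v_0 < v_1 < v_2 < v_3. Listing each simplex with vertices in this order, K has dimension 1 with simplices:

  0-simplices (4): [v_0], [v_1], [v_2], [v_3]
  1-simplices (4): [v_0,v_2], [v_0,v_3], [v_1,v_2], [v_1,v_3]

so the chain groups are C_0 ≅ Z^4, C_1 ≅ Z^4.

The boundary map ∂_1: C_1 → C_0 maps an edge to its endpoints' difference, ∂[p,q] = q − p.
This gives a 4×4 integer matrix of rank 3; reducing to Smith normal form yields diagonal entries (1,1,1).

From H_k ≅ ker(∂_k) / im(∂_{k+1}) we obtain:

  H_1: rank ker ∂_1 − rank ∂_2 = (4 − 3) − 0 = 1, and there is no ∂_2, so H_1 = Z.

(K is a triangulation of the circle S^1.)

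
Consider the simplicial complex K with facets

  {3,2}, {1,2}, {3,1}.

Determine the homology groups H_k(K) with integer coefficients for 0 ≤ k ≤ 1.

Take the total order 1 < 2 < 3 on the vertex set. Then K (dimension 1) consists of the simplices:

  0-simplices (3): [1], [2], [3]
  1-simplices (3): [1,2], [1,3], [2,3]

so the chain groups are C_0 ≅ Z^3, C_1 ≅ Z^3.

Boundary ∂_1: C_1 → C_0 sends each edge [p,q] (with p < q) to q − p. For instance
  ∂[1,2] = [2] − [1].
This gives a 3×3 integer matrix of rank 2; reducing to Smith normal form yields diagonal entries (1,1).

From H_k ≅ ker(∂_k) / im(∂_{k+1}) we obtain:

  H_0: rank C_0 − rank ∂_1 = 3 − 2 = 1, and the invariant factors of ∂_1 are all 1, so H_0 = Z.
  H_1: rank ker ∂_1 − rank ∂_2 = (3 − 2) − 0 = 1, and there is no ∂_2, so H_1 = Z.

H_0 = Z,  H_1 = Z.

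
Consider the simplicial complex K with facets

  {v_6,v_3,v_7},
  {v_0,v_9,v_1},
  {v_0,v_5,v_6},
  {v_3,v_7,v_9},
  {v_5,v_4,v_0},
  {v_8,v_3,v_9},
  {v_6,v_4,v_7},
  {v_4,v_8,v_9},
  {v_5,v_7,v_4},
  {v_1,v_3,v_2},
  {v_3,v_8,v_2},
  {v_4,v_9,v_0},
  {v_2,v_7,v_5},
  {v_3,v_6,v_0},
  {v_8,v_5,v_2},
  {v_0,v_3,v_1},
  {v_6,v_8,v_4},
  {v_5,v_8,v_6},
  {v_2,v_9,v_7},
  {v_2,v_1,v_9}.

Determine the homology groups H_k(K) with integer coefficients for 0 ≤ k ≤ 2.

Fix the vertex order v_0 < v_1 < v_2 < v_3 < v_4 < v_5 < v_6 < v_7 < v_8 < v_9 and write every simplex with vertices in increasing order. Then dim K = 2 and the simplices of K are:

  0-simplices (10): [v_0], [v_1], [v_2], [v_3], [v_4], [v_5], [v_6], [v_7], [v_8], [v_9]
  1-simplices (30): (30 of them)
  2-simplices (20): (20 of them)

Hence C_0 ≅ Z^10, C_1 ≅ Z^30, C_2 ≅ Z^20.

∂_1: C_1 → C_0 is given by ∂[p,q] = [q] − [p].
This gives a 10×30 integer matrix of rank 9; reducing to Smith normal form yields diagonal entries (1,1,1,1,1,1,1,1,1).

The boundary map ∂_2: C_2 → C_1 acts by ∂[p,q,r] = [q,r] − [p,r] + [p,q]. For instance
  ∂[v_2,v_7,v_9] = [v_7,v_9] − [v_2,v_9] + [v_2,v_7],
  ∂[v_2,v_5,v_8] = [v_5,v_8] − [v_2,v_8] + [v_2,v_5].
This gives a 30×20 integer matrix of rank 20; reducing to Smith normal form yields diagonal entries (1,1,1,1,1,1,1,1,1,1,1,1,1,1,1,1,1,1,1,2).

From H_k ≅ ker(∂_k) / im(∂_{k+1}) we obtain:

  H_0: rank C_0 − rank ∂_1 = 10 − 9 = 1, and the invariant factors of ∂_1 are all 1, so H_0 = Z.
  H_1: rank ker ∂_1 − rank ∂_2 = (30 − 9) − 20 = 1, and ∂_2 has invariant factor 2 > 1, so H_1 = Z ⊕ Z/2.
  H_2: rank ker ∂_2 − rank ∂_3 = (20 − 20) − 0 = 0, and there is no ∂_3, so H_2 = 0.

H_0 ≅ Z,  H_1 ≅ Z ⊕ Z/2,  H_2 = 0.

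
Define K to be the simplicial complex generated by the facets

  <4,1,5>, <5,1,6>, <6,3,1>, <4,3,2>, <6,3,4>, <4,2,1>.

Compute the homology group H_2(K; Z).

H_2 ≅ 0.

K has 6 vertices, 12 edges, 6 triangles.
rank ∂_2 = 6, rank ∂_3 = 0 ⇒ b_2 = 6 − 6 − 0 = 0. So H_2 ≅ 0.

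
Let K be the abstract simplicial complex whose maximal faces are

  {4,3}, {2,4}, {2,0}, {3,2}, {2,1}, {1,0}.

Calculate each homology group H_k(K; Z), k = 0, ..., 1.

Take the total order 0 < 1 < 2 < 3 < 4 on the vertex set. Then K (dimension 1) consists of the simplices:

  0-simplices (5): [0], [1], [2], [3], [4]
  1-simplices (6): [0,1], [0,2], [1,2], [2,3], [2,4], [3,4]

giving chain groups C_0 ≅ Z^5, C_1 ≅ Z^6.

The boundary map ∂_1: C_1 → C_0 sends each edge [p,q] (with p < q) to q − p. For instance
  ∂[1,2] = [2] − [1].
The resulting 5×6 matrix has rank 4, and its Smith normal form has invariant factors (1,1,1,1).

Computing H_k = (kernel of ∂_k) / (image of ∂_{k+1}):

  H_0: rank C_0 − rank ∂_1 = 5 − 4 = 1, and the invariant factors of ∂_1 are all 1, so H_0 ≅ Z.
  H_1: rank ker ∂_1 − rank ∂_2 = (6 − 4) − 0 = 2, and there is no ∂_2, so H_1 ≅ Z^2.

As a check, the Euler characteristic is 5 − 6 = -1, which agrees with 1 − 2 = -1.

H_0 = Z,  H_1 = Z^2.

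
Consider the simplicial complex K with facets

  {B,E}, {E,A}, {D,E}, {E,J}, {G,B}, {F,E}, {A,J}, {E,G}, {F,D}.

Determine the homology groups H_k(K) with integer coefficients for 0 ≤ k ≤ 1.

H_0 ≅ Z,  H_1 ≅ Z^3.

Fix the vertex order A < B < D < E < F < G < J and write every simplex with vertices in increasing order. Then dim K = 1 and the simplices of K are:

  0-simplices (7): A, B, D, E, F, G, J
  1-simplices (9): AE, AJ, BE, BG, DE, DF, EF, EG, EJ

Hence C_0 ≅ Z^7, C_1 ≅ Z^9.

The boundary map ∂_1: C_1 → C_0 is given by ∂[p,q] = [q] − [p].
The 7×9 boundary matrix has rank 6 and Smith normal form diag(1,1,1,1,1,1).

Computing H_k = (kernel of ∂_k) / (image of ∂_{k+1}):

  H_0: rank C_0 − rank ∂_1 = 7 − 6 = 1, and the invariant factors of ∂_1 are all 1, so H_0 = Z.
  H_1: rank ker ∂_1 − rank ∂_2 = (9 − 6) − 0 = 3, and there is no ∂_2, so H_1 = Z^3.

As a check, the Euler characteristic is 7 − 9 = -2, which agrees with 1 − 3 = -2.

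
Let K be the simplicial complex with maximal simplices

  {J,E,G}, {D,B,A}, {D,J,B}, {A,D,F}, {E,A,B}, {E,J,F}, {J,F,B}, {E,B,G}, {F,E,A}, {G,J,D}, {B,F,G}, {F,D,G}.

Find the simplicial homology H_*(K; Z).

K has 7 vertices, 18 edges, 12 triangles.
rank ∂_0 = 0, rank ∂_1 = 6 ⇒ b_0 = 7 − 0 − 6 = 1; all invariant factors of ∂_1 are 1 so no torsion. So H_0 = Z.
rank ∂_1 = 6, rank ∂_2 = 12 ⇒ b_1 = 18 − 6 − 12 = 0; ∂_2 has invariant factor(s) [2] giving torsion. So H_1 = Z/2.
rank ∂_2 = 12, rank ∂_3 = 0 ⇒ b_2 = 12 − 12 − 0 = 0. So H_2 = 0.

H_0 = Z,  H_1 = Z/2,  H_2 = 0.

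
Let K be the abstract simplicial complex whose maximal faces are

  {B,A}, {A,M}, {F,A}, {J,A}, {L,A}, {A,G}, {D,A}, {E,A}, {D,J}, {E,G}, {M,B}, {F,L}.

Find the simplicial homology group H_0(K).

K has 9 vertices, 12 edges.
rank ∂_0 = 0, rank ∂_1 = 8 ⇒ b_0 = 9 − 0 − 8 = 1; all invariant factors of ∂_1 are 1 so no torsion. So H_0 = Z.

H_0 = Z.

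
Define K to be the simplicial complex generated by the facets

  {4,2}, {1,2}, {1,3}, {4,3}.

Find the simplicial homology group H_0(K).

H_0 = Z.

K has 4 vertices, 4 edges.
rank ∂_0 = 0, rank ∂_1 = 3 ⇒ b_0 = 4 − 0 − 3 = 1; all invariant factors of ∂_1 are 1 so no torsion. So H_0 = Z.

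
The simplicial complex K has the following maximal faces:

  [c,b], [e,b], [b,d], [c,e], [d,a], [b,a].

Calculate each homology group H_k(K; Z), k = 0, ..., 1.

H_0 ≅ Z,  H_1 ≅ Z^2.

Take the total order a < b < c < d < e on the vertex set. Then K (dimension 1) consists of the simplices:

  0-simplices (5): a, b, c, d, e
  1-simplices (6): ab, ad, bc, bd, be, ce

giving chain groups C_0 ≅ Z^5, C_1 ≅ Z^6.

The boundary map ∂_1: C_1 → C_0 is given by ∂[p,q] = [q] − [p]. For instance
  ∂ad = d − a.
The resulting 5×6 matrix has rank 4, and its Smith normal form has invariant factors (1,1,1,1).

Reading off H_k = ker ∂_k / im ∂_{k+1}:

  H_0: rank C_0 − rank ∂_1 = 5 − 4 = 1, and the invariant factors of ∂_1 are all 1, so H_0 = Z.
  H_1: rank ker ∂_1 − rank ∂_2 = (6 − 4) − 0 = 2, and there is no ∂_2, so H_1 = Z^2.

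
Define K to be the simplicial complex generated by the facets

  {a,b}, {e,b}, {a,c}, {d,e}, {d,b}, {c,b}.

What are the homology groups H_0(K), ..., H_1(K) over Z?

H_0 = Z,  H_1 = Z^2.

Order the vertices as a < b < c < d < e. Listing each simplex with vertices in this order, K has dimension 1 with simplices:

  0-simplices (5): a, b, c, d, e
  1-simplices (6): ab, ac, bc, bd, be, de

Hence C_0 ≅ Z^5, C_1 ≅ Z^6.

Boundary ∂_1: C_1 → C_0 maps an edge to its endpoints' difference, ∂[p,q] = q − p. For instance
  ∂ac = c − a.
The resulting 5×6 matrix has rank 4, and its Smith normal form has invariant factors (1,1,1,1).

Now H_k = ker ∂_k / im ∂_{k+1}, so:

  H_0: rank C_0 − rank ∂_1 = 5 − 4 = 1, and the invariant factors of ∂_1 are all 1, so H_0 ≅ Z.
  H_1: rank ker ∂_1 − rank ∂_2 = (6 − 4) − 0 = 2, and there is no ∂_2, so H_1 ≅ Z^2.

As a check, the Euler characteristic is 5 − 6 = -1, which agrees with 1 − 2 = -1.
(K is a triangulation of a wedge of 2 circles.)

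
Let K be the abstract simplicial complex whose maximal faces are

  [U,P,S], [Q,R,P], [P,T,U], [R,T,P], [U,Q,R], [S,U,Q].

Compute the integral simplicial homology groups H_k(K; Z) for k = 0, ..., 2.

H_0 = Z,  H_1 = Z,  H_2 = 0.

Order the vertices as P < Q < R < S < T < U. Listing each simplex with vertices in this order, K has dimension 2 with simplices:

  0-simplices (6): P, Q, R, S, T, U
  1-simplices (12): PQ, PR, PS, PT, PU, QR, QS, QU, RT, RU, SU, TU
  2-simplices (6): PQR, PRT, PSU, PTU, QRU, QSU

so the chain groups are C_0 ≅ Z^6, C_1 ≅ Z^12, C_2 ≅ Z^6.

Boundary ∂_1: C_1 → C_0 maps an edge to its endpoints' difference, ∂[p,q] = q − p. For instance
  ∂QR = R − Q.
This gives a 6×12 integer matrix of rank 5; reducing to Smith normal form yields diagonal entries (1,1,1,1,1).

Boundary ∂_2: C_2 → C_1 sends each 2-simplex [p,q,r] to [q,r] − [p,r] + [p,q]. For instance
  ∂PTU = TU − PU + PT,
  ∂QRU = RU − QU + QR.
As a 12×6 matrix over Z this has rank 6, with invariant factors (1,1,1,1,1,1).

Now H_k = ker ∂_k / im ∂_{k+1}, so:

  H_0: rank C_0 − rank ∂_1 = 6 − 5 = 1, and the invariant factors of ∂_1 are all 1, so H_0 ≅ Z.
  H_1: rank ker ∂_1 − rank ∂_2 = (12 − 5) − 6 = 1, and the invariant factors of ∂_2 are all 1, so H_1 ≅ Z.
  H_2: rank ker ∂_2 − rank ∂_3 = (6 − 6) − 0 = 0, and there is no ∂_3, so H_2 ≅ 0.

As a check, the Euler characteristic is 6 − 12 + 6 = 0, which agrees with 1 − 1 + 0 = 0.
(K is a triangulation of the cylinder S^1 x I.)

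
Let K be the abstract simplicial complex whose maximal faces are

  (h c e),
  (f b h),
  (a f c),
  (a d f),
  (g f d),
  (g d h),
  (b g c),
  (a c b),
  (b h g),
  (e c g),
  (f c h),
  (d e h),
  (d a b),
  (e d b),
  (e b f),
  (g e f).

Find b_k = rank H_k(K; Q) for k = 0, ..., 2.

b_0 = 1, b_1 = 2, b_2 = 1.

Take the total order a < b < c < d < e < f < g < h on the vertex set. Then K (dimension 2) consists of the simplices:

  0-simplices (8): a, b, c, d, e, f, g, h
  1-simplices (24): ab, ac, ad, af, bc, bd, be, bf, bg, bh, ce, cf, cg, ch, de, df, dg, dh, ef, eg, eh, fg, fh, gh
  2-simplices (16): abc, abd, acf, adf, bcg, bde, bef, bfh, bgh, ceg, ceh, cfh, deh, dfg, dgh, efg

Hence C_0 ≅ Z^8, C_1 ≅ Z^24, C_2 ≅ Z^16.

The boundary map ∂_1: C_1 → C_0 sends each edge [p,q] (with p < q) to q − p.
The 8×24 boundary matrix has rank 7 and Smith normal form diag(1,1,1,1,1,1,1).

∂_2: C_2 → C_1 sends each 2-simplex [p,q,r] to [q,r] − [p,r] + [p,q]. For instance
  ∂acf = cf − af + ac,
  ∂bgh = gh − bh + bg.
The 24×16 boundary matrix has rank 15 and Smith normal form diag(1,1,1,1,1,1,1,1,1,1,1,1,1,1,1).

Reading off H_k = ker ∂_k / im ∂_{k+1}:

  H_0: rank C_0 − rank ∂_1 = 8 − 7 = 1, and the invariant factors of ∂_1 are all 1, so H_0 = Z.
  H_1: rank ker ∂_1 − rank ∂_2 = (24 − 7) − 15 = 2, and the invariant factors of ∂_2 are all 1, so H_1 = Z^2.
  H_2: rank ker ∂_2 − rank ∂_3 = (16 − 15) − 0 = 1, and there is no ∂_3, so H_2 = Z.

Hence the Betti numbers are b_0 = 1, b_1 = 2, b_2 = 1.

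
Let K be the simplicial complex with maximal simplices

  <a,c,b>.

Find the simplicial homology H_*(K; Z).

H_0 = Z,  H_1 = 0,  H_2 = 0.

K has 3 vertices, 3 edges, 1 triangle.
rank ∂_0 = 0, rank ∂_1 = 2 ⇒ b_0 = 3 − 0 − 2 = 1; all invariant factors of ∂_1 are 1 so no torsion. So H_0 = Z.
rank ∂_1 = 2, rank ∂_2 = 1 ⇒ b_1 = 3 − 2 − 1 = 0; all invariant factors of ∂_2 are 1 so no torsion. So H_1 = 0.
rank ∂_2 = 1, rank ∂_3 = 0 ⇒ b_2 = 1 − 1 − 0 = 0. So H_2 = 0.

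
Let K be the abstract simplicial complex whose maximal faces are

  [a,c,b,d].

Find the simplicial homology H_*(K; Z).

H_0 = Z,  H_1 = 0,  H_2 = 0,  H_3 = 0.

Take the total order a < b < c < d on the vertex set. Then K (dimension 3) consists of the simplices:

  0-simplices (4): a, b, c, d
  1-simplices (6): ab, ac, ad, bc, bd, cd
  2-simplices (4): abc, abd, acd, bcd
  3-simplices (1): abcd

giving chain groups C_0 ≅ Z^4, C_1 ≅ Z^6, C_2 ≅ Z^4, C_3 ≅ Z^1.

∂_1: C_1 → C_0 maps an edge to its endpoints' difference, ∂[p,q] = q − p. For instance
  ∂ad = d − a.
The 4×6 boundary matrix has rank 3 and Smith normal form diag(1,1,1).

Boundary ∂_2: C_2 → C_1 sends each 2-simplex [p,q,r] to [q,r] − [p,r] + [p,q]. For instance
  ∂abd = bd − ad + ab,
  ∂abc = bc − ac + ab.
The 6×4 boundary matrix has rank 3 and Smith normal form diag(1,1,1).

Boundary ∂_3: C_3 → C_2 sends each 3-simplex σ to the alternating sum Σ_i (−1)^i (σ with its i-th vertex removed). For instance
  ∂abcd = bcd − acd + abd − abc.
The 4×1 boundary matrix has rank 1 and Smith normal form diag(1).

From H_k ≅ ker(∂_k) / im(∂_{k+1}) we obtain:

  H_0: rank C_0 − rank ∂_1 = 4 − 3 = 1, and the invariant factors of ∂_1 are all 1, so H_0 = Z.
  H_1: rank ker ∂_1 − rank ∂_2 = (6 − 3) − 3 = 0, and the invariant factors of ∂_2 are all 1, so H_1 = 0.
  H_2: rank ker ∂_2 − rank ∂_3 = (4 − 3) − 1 = 0, and the invariant factors of ∂_3 are all 1, so H_2 = 0.
  H_3: rank ker ∂_3 − rank ∂_4 = (1 − 1) − 0 = 0, and there is no ∂_4, so H_3 = 0.

As a check, the Euler characteristic is 4 − 6 + 4 − 1 = 1, which agrees with 1 − 0 + 0 − 0 = 1.
(K is a triangulation of the 3-simplex.)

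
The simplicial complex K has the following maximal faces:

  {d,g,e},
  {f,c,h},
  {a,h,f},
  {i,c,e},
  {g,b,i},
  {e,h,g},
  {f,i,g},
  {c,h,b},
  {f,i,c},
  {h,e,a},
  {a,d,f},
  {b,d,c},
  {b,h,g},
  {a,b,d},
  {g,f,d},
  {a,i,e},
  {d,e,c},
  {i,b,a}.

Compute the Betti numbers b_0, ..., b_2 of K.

b_0 = 1, b_1 = 2, b_2 = 1.

K has 9 vertices, 27 edges, 18 triangles.
rank ∂_0 = 0, rank ∂_1 = 8 ⇒ b_0 = 9 − 0 − 8 = 1; all invariant factors of ∂_1 are 1 so no torsion. So H_0 = Z.
rank ∂_1 = 8, rank ∂_2 = 17 ⇒ b_1 = 27 − 8 − 17 = 2; all invariant factors of ∂_2 are 1 so no torsion. So H_1 = Z^2.
rank ∂_2 = 17, rank ∂_3 = 0 ⇒ b_2 = 18 − 17 − 0 = 1. So H_2 = Z.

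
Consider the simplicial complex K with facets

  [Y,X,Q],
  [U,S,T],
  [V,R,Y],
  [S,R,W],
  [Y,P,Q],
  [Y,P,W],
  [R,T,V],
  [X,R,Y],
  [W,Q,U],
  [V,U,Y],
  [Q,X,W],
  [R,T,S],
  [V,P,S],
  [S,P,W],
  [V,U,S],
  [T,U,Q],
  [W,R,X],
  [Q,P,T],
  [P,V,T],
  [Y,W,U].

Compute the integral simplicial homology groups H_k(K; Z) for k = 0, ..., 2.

We work with the vertex ordering P < Q < R < S < T < U < V < W < X < Y. The simplices of K, each written with vertices in increasing order, are:

  0-simplices (10): P, Q, R, S, T, U, V, W, X, Y
  1-simplices (30): PQ, PS, PT, PV, PW, PY, QT, QU, QW, QX, QY, RS, RT, RV, RW, RX, RY, ST, SU, SV, SW, TU, TV, UV, UW, UY, VY, WX, WY, XY
  2-simplices (20): PQT, PQY, PSV, PSW, PTV, PWY, QTU, QUW, QWX, QXY, RST, RSW, RTV, RVY, RWX, RXY, STU, SUV, UVY, UWY

so the chain groups are C_0 ≅ Z^10, C_1 ≅ Z^30, C_2 ≅ Z^20.

The boundary map ∂_1: C_1 → C_0 maps an edge to its endpoints' difference, ∂[p,q] = q − p.
This gives a 10×30 integer matrix of rank 9; reducing to Smith normal form yields diagonal entries (1,1,1,1,1,1,1,1,1).

The boundary map ∂_2: C_2 → C_1 sends each 2-simplex [p,q,r] to [q,r] − [p,r] + [p,q]. For instance
  ∂RTV = TV − RV + RT,
  ∂RXY = XY − RY + RX.
This gives a 30×20 integer matrix of rank 20; reducing to Smith normal form yields diagonal entries (1,1,1,1,1,1,1,1,1,1,1,1,1,1,1,1,1,1,1,2).

Reading off H_k = ker ∂_k / im ∂_{k+1}:

  H_0: rank C_0 − rank ∂_1 = 10 − 9 = 1, and the invariant factors of ∂_1 are all 1, so H_0 = Z.
  H_1: rank ker ∂_1 − rank ∂_2 = (30 − 9) − 20 = 1, and ∂_2 has invariant factor 2 > 1, so H_1 = Z ⊕ Z_2.
  H_2: rank ker ∂_2 − rank ∂_3 = (20 − 20) − 0 = 0, and there is no ∂_3, so H_2 = 0.

As a check, the Euler characteristic is 10 − 30 + 20 = 0, which agrees with 1 − 1 + 0 = 0.

H_0 ≅ Z,  H_1 ≅ Z ⊕ Z_2,  H_2 = 0.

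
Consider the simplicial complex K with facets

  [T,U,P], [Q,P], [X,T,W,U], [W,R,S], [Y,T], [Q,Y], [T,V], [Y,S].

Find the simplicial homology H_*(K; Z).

H_0 = Z,  H_1 = Z^2,  H_2 = 0,  H_3 = 0.

We work with the vertex ordering P < Q < R < S < T < U < V < W < X < Y. The simplices of K, each written with vertices in increasing order, are:

  0-simplices (10): P, Q, R, S, T, U, V, W, X, Y
  1-simplices (16): PQ, PT, PU, QY, RS, RW, SW, SY, TU, TV, TW, TX, TY, UW, UX, WX
  2-simplices (6): PTU, RSW, TUW, TUX, TWX, UWX
  3-simplices (1): TUWX

giving chain groups C_0 ≅ Z^10, C_1 ≅ Z^16, C_2 ≅ Z^6, C_3 ≅ Z^1.

The boundary map ∂_1: C_1 → C_0 sends each edge [p,q] (with p < q) to q − p. For instance
  ∂RS = S − R.
The 10×16 boundary matrix has rank 9 and Smith normal form diag(1,1,1,1,1,1,1,1,1).

The boundary map ∂_2: C_2 → C_1 acts by ∂[p,q,r] = [q,r] − [p,r] + [p,q]. For instance
  ∂RSW = SW − RW + RS,
  ∂PTU = TU − PU + PT.
The 16×6 boundary matrix has rank 5 and Smith normal form diag(1,1,1,1,1).

∂_3: C_3 → C_2 sends each 3-simplex σ to the alternating sum Σ_i (−1)^i (σ with its i-th vertex removed). For instance
  ∂TUWX = UWX − TWX + TUX − TUW.
The resulting 6×1 matrix has rank 1, and its Smith normal form has invariant factors (1).

Computing H_k = (kernel of ∂_k) / (image of ∂_{k+1}):

  H_0: rank C_0 − rank ∂_1 = 10 − 9 = 1, and the invariant factors of ∂_1 are all 1, so H_0 = Z.
  H_1: rank ker ∂_1 − rank ∂_2 = (16 − 9) − 5 = 2, and the invariant factors of ∂_2 are all 1, so H_1 = Z^2.
  H_2: rank ker ∂_2 − rank ∂_3 = (6 − 5) − 1 = 0, and the invariant factors of ∂_3 are all 1, so H_2 = 0.
  H_3: rank ker ∂_3 − rank ∂_4 = (1 − 1) − 0 = 0, and there is no ∂_4, so H_3 = 0.

As a check, the Euler characteristic is 10 − 16 + 6 − 1 = -1, which agrees with 1 − 2 + 0 − 0 = -1.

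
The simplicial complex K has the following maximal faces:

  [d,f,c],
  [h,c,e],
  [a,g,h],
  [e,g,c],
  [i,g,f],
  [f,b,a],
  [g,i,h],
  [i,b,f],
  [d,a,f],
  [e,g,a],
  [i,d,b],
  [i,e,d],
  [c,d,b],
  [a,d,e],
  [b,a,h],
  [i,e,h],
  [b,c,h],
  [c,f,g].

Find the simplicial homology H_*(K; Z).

We work with the vertex ordering a < b < c < d < e < f < g < h < i. The simplices of K, each written with vertices in increasing order, are:

  0-simplices (9): a, b, c, d, e, f, g, h, i
  1-simplices (27): ab, ad, ae, af, ag, ah, bc, bd, bf, bh, bi, cd, ce, cf, cg, ch, de, df, di, eg, eh, ei, fg, fi, gh, gi, hi
  2-simplices (18): abf, abh, ade, adf, aeg, agh, bcd, bch, bdi, bfi, cdf, ceg, ceh, cfg, dei, ehi, fgi, ghi

so the chain groups are C_0 ≅ Z^9, C_1 ≅ Z^27, C_2 ≅ Z^18.

∂_1: C_1 → C_0 is given by ∂[p,q] = [q] − [p]. For instance
  ∂ag = g − a.
This gives a 9×27 integer matrix of rank 8; reducing to Smith normal form yields diagonal entries (1,1,1,1,1,1,1,1).

The boundary map ∂_2: C_2 → C_1 maps a triangle to the signed sum of its edges. For instance
  ∂abf = bf − af + ab,
  ∂ehi = hi − ei + eh.
As a 27×18 matrix over Z this has rank 18, with invariant factors (1,1,1,1,1,1,1,1,1,1,1,1,1,1,1,1,1,2).

From H_k ≅ ker(∂_k) / im(∂_{k+1}) we obtain:

  H_0: rank C_0 − rank ∂_1 = 9 − 8 = 1, and the invariant factors of ∂_1 are all 1, so H_0 ≅ Z.
  H_1: rank ker ∂_1 − rank ∂_2 = (27 − 8) − 18 = 1, and ∂_2 has invariant factor 2 > 1, so H_1 ≅ Z × Z/2.
  H_2: rank ker ∂_2 − rank ∂_3 = (18 − 18) − 0 = 0, and there is no ∂_3, so H_2 ≅ 0.

H_0 ≅ Z,  H_1 ≅ Z × Z/2,  H_2 = 0.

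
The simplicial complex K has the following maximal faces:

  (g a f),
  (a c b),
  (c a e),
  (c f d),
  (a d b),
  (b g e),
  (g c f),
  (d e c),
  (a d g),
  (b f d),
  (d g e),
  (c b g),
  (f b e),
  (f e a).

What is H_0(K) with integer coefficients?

K has 7 vertices, 21 edges, 14 triangles.
rank ∂_0 = 0, rank ∂_1 = 6 ⇒ b_0 = 7 − 0 − 6 = 1; all invariant factors of ∂_1 are 1 so no torsion. So H_0 = Z.

H_0 = Z.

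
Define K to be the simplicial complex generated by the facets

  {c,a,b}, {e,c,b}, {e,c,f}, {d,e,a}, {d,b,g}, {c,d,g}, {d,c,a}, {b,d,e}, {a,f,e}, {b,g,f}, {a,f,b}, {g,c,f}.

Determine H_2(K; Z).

H_2 ≅ 0.

Order the vertices as a < b < c < d < e < f < g. Listing each simplex with vertices in this order, K has dimension 2 with simplices:

  0-simplices (7): a, b, c, d, e, f, g
  1-simplices (18): ab, ac, ad, ae, af, bc, bd, be, bf, bg, cd, ce, cf, cg, de, dg, ef, fg
  2-simplices (12): abc, abf, acd, ade, aef, bce, bde, bdg, bfg, cdg, cef, cfg

so the chain groups are C_0 ≅ Z^7, C_1 ≅ Z^18, C_2 ≅ Z^12.

Boundary ∂_1: C_1 → C_0 is given by ∂[p,q] = [q] − [p]. For instance
  ∂cd = d − c.
As a 7×18 matrix over Z this has rank 6, with invariant factors (1,1,1,1,1,1).

Boundary ∂_2: C_2 → C_1 acts by ∂[p,q,r] = [q,r] − [p,r] + [p,q]. For instance
  ∂bde = de − be + bd,
  ∂cef = ef − cf + ce.
The resulting 18×12 matrix has rank 12, and its Smith normal form has invariant factors (1,1,1,1,1,1,1,1,1,1,1,2).

From H_k ≅ ker(∂_k) / im(∂_{k+1}) we obtain:

  H_2: rank ker ∂_2 − rank ∂_3 = (12 − 12) − 0 = 0, and there is no ∂_3, so H_2 ≅ 0.

(K is a triangulation of the real projective plane RP^2.)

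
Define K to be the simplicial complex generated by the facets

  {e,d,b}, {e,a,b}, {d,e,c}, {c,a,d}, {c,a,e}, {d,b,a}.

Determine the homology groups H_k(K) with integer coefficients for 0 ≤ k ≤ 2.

H_0 ≅ Z,  H_1 = 0,  H_2 ≅ Z.

Order the vertices as a < b < c < d < e. Listing each simplex with vertices in this order, K has dimension 2 with simplices:

  0-simplices (5): a, b, c, d, e
  1-simplices (9): ab, ac, ad, ae, bd, be, cd, ce, de
  2-simplices (6): abd, abe, acd, ace, bde, cde

so the chain groups are C_0 ≅ Z^5, C_1 ≅ Z^9, C_2 ≅ Z^6.

Boundary ∂_1: C_1 → C_0 maps an edge to its endpoints' difference, ∂[p,q] = q − p. For instance
  ∂ac = c − a.
As a 5×9 matrix over Z this has rank 4, with invariant factors (1,1,1,1).

Boundary ∂_2: C_2 → C_1 sends each 2-simplex [p,q,r] to [q,r] − [p,r] + [p,q]. For instance
  ∂abe = be − ae + ab,
  ∂acd = cd − ad + ac.
The resulting 9×6 matrix has rank 5, and its Smith normal form has invariant factors (1,1,1,1,1).

From H_k ≅ ker(∂_k) / im(∂_{k+1}) we obtain:

  H_0: rank C_0 − rank ∂_1 = 5 − 4 = 1, and the invariant factors of ∂_1 are all 1, so H_0 ≅ Z.
  H_1: rank ker ∂_1 − rank ∂_2 = (9 − 4) − 5 = 0, and the invariant factors of ∂_2 are all 1, so H_1 ≅ 0.
  H_2: rank ker ∂_2 − rank ∂_3 = (6 − 5) − 0 = 1, and there is no ∂_3, so H_2 ≅ Z.

As a check, the Euler characteristic is 5 − 9 + 6 = 2, which agrees with 1 − 0 + 1 = 2.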